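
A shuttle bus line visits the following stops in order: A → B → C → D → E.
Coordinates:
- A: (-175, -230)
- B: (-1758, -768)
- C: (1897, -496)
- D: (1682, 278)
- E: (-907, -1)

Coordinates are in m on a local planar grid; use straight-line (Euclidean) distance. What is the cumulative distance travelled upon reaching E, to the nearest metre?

8744 m

Leg distances:
A→B: 1671.9 m  (cumulative 1671.9 m)
B→C: 3665.1 m  (cumulative 5337.0 m)
C→D: 803.3 m  (cumulative 6140.3 m)
D→E: 2604.0 m  (cumulative 8744.3 m)
Cumulative distance at E ≈ 8744 m.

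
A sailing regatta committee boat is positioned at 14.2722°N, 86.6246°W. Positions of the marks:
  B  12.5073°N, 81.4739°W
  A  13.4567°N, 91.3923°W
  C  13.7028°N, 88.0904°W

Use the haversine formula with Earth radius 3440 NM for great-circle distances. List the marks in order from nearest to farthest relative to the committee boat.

C, A, B

Distances from the committee boat:
C 13.7028°N, 88.0904°W: 92.0 NM
A 13.4567°N, 91.3923°W: 282.2 NM
B 12.5073°N, 81.4739°W: 318.9 NM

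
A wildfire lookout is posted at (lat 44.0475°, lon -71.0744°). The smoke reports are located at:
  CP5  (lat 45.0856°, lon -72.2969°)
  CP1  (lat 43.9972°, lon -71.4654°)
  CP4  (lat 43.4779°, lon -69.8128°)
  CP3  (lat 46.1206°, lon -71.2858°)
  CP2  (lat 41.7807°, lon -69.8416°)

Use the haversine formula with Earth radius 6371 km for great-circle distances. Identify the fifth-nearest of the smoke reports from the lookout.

Distances from the lookout ((lat 44.0475°, lon -71.0744°)):
CP1: 31.8 km
CP4: 119.5 km
CP5: 150.7 km
CP3: 231.1 km
CP2: 271.3 km
The fifth-nearest is CP2 at 271.3 km.

CP2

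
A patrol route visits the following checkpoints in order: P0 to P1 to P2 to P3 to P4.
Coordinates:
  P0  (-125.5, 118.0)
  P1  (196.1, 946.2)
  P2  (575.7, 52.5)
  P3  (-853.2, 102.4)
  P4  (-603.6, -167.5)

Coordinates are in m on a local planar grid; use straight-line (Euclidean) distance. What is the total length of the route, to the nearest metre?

3657 m

Leg distances:
P0→P1: 888.4 m  (cumulative 888.4 m)
P1→P2: 971.0 m  (cumulative 1859.4 m)
P2→P3: 1429.8 m  (cumulative 3289.2 m)
P3→P4: 367.6 m  (cumulative 3656.8 m)
Total route length ≈ 3657 m.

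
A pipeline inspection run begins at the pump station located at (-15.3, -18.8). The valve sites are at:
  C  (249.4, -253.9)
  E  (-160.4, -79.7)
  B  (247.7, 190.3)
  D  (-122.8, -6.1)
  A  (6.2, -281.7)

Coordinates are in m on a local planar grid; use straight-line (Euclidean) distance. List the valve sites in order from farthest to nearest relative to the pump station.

Computing each straight-line distance from (-15.3, -18.8):
C (249.4, -253.9): 354.0 m
B (247.7, 190.3): 336.0 m
A (6.2, -281.7): 263.8 m
E (-160.4, -79.7): 157.4 m
D (-122.8, -6.1): 108.2 m

C, B, A, E, D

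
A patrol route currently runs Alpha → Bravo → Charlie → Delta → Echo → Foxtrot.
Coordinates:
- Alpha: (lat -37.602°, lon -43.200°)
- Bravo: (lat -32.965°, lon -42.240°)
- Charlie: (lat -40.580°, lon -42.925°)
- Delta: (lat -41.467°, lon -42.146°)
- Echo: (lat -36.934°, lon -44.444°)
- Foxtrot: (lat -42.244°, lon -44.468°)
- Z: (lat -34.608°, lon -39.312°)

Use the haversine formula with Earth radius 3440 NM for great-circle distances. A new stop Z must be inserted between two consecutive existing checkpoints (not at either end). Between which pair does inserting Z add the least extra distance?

Added distance for inserting Z between each consecutive pair:
Alpha–Bravo: 154.4 NM
Bravo–Charlie: 115.4 NM
Charlie–Delta: 766.6 NM
Delta–Echo: 426.9 NM
Echo–Foxtrot: 485.9 NM
Smallest added distance is 115.4 NM, inserting between Bravo and Charlie.

between Bravo and Charlie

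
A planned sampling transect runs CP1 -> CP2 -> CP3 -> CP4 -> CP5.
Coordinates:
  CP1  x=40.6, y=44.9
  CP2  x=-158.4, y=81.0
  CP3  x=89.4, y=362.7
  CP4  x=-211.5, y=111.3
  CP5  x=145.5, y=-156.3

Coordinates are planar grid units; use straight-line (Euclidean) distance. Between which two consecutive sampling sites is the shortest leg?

CP1–CP2

Leg distances:
CP1→CP2: 202.2
CP2→CP3: 375.2
CP3→CP4: 392.1
CP4→CP5: 446.2
The shortest leg is CP1–CP2 at 202.2.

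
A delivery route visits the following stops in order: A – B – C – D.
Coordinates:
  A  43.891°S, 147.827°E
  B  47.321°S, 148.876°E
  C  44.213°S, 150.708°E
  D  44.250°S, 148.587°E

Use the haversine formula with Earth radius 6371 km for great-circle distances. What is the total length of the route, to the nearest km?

Leg distances:
A→B: 390.0 km  (cumulative 390.0 km)
B→C: 373.6 km  (cumulative 763.7 km)
C→D: 169.0 km  (cumulative 932.7 km)
Total route length ≈ 933 km.

933 km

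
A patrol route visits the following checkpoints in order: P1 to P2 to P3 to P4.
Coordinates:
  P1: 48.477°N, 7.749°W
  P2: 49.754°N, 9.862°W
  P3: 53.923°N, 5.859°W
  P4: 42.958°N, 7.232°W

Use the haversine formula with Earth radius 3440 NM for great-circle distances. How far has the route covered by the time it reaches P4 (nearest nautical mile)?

Leg distances:
P1→P2: 113.0 NM  (cumulative 113.0 NM)
P2→P3: 290.9 NM  (cumulative 403.9 NM)
P3→P4: 660.6 NM  (cumulative 1064.5 NM)
Cumulative distance at P4 ≈ 1065 NM.

1065 NM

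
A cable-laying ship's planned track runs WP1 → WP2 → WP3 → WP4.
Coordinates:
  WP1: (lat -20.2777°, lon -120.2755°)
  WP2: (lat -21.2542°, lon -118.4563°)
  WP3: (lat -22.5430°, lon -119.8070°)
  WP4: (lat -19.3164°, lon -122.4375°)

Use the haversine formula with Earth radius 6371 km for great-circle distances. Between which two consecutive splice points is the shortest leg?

WP2–WP3

Leg distances:
WP1→WP2: 218.1 km
WP2→WP3: 199.9 km
WP3→WP4: 450.9 km
The shortest leg is WP2–WP3 at 199.9 km.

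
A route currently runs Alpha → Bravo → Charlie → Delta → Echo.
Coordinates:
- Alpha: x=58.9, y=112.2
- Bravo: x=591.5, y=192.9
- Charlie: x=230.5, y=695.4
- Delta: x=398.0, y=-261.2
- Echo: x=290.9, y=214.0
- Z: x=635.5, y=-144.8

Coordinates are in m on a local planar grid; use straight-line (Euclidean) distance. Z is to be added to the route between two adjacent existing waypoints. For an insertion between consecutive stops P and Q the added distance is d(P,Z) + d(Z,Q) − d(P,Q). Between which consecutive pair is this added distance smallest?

between Charlie and Delta

Added distance for inserting Z between each consecutive pair:
Alpha–Bravo: 433.2 m
Bravo–Charlie: 654.5 m
Charlie–Delta: 226.1 m
Delta–Echo: 274.9 m
Smallest added distance is 226.1 m, inserting between Charlie and Delta.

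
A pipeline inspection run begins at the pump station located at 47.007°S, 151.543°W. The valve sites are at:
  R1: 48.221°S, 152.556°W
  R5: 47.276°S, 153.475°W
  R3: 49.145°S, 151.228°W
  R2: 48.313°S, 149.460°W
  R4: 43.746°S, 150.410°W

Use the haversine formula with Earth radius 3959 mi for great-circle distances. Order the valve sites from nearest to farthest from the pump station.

R5, R1, R2, R3, R4

Distances from the pump station:
R5 47.276°S, 153.475°W: 92.7 mi
R1 48.221°S, 152.556°W: 96.2 mi
R2 48.313°S, 149.460°W: 132.4 mi
R3 49.145°S, 151.228°W: 148.4 mi
R4 43.746°S, 150.410°W: 231.9 mi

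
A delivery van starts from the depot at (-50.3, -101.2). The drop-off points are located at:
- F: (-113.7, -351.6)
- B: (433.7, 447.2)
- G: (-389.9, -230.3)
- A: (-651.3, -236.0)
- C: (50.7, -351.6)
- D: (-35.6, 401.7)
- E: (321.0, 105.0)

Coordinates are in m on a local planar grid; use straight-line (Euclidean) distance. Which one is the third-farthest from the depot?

Distance to each, sorted:
B: 731.4 m
A: 615.9 m
D: 503.1 m
E: 424.7 m
G: 363.3 m
C: 270.0 m
F: 258.3 m
The third-farthest is D at 503.1 m.

D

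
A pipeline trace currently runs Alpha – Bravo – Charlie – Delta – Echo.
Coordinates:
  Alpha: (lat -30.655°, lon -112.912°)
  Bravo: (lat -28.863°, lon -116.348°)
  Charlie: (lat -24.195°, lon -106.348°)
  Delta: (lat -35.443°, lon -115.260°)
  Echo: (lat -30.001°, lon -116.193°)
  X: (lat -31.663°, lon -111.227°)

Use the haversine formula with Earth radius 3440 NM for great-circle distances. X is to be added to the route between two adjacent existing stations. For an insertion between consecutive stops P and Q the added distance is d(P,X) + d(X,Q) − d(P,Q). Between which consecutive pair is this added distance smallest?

Added distance for inserting X between each consecutive pair:
Alpha–Bravo: 211.0 NM
Bravo–Charlie: 226.2 NM
Charlie–Delta: 2.6 NM
Delta–Echo: 248.3 NM
Smallest added distance is 2.6 NM, inserting between Charlie and Delta.

between Charlie and Delta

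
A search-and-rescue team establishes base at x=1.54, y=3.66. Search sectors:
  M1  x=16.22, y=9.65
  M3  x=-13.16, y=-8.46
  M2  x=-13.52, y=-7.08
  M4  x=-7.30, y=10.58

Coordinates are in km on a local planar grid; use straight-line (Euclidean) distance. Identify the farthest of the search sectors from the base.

Distance to each, sorted:
M3: 19.1 km
M2: 18.5 km
M1: 15.9 km
M4: 11.2 km
The farthest is M3 at 19.1 km.

M3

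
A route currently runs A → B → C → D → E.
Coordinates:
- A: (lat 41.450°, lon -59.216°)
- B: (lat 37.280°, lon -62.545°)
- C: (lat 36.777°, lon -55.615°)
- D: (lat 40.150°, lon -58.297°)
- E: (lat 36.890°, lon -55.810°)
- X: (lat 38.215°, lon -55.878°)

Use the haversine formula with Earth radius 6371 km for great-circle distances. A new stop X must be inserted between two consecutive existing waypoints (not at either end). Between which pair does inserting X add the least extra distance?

Added distance for inserting X between each consecutive pair:
A–B: 509.3 km
B–C: 139.2 km
C–D: 19.4 km
D–E: 24.9 km
Smallest added distance is 19.4 km, inserting between C and D.

between C and D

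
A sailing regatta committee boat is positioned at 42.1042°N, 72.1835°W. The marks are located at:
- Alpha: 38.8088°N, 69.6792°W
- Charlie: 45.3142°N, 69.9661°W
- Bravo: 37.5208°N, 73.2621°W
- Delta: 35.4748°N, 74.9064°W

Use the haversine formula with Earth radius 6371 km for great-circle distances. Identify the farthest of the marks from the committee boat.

Distances from the committee boat (42.1042°N, 72.1835°W):
Delta: 773.9 km
Bravo: 517.9 km
Alpha: 423.2 km
Charlie: 398.9 km
The farthest is Delta at 773.9 km.

Delta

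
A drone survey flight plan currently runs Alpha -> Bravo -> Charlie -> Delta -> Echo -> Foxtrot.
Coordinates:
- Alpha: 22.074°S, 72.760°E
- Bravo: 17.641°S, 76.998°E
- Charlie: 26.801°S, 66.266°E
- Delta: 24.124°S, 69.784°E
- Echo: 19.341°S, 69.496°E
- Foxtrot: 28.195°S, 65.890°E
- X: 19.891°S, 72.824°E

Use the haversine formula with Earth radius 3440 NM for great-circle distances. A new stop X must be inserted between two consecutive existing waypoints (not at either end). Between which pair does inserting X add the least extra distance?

between Bravo and Charlie

Added distance for inserting X between each consecutive pair:
Alpha–Bravo: 46.3 NM
Bravo–Charlie: 12.5 NM
Charlie–Delta: 606.0 NM
Delta–Echo: 208.8 NM
Echo–Foxtrot: 250.5 NM
Smallest added distance is 12.5 NM, inserting between Bravo and Charlie.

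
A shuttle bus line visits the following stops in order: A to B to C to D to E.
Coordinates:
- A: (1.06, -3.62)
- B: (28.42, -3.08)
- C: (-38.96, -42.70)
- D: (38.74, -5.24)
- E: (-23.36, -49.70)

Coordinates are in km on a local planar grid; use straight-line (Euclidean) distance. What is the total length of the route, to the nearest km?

268 km

Leg distances:
A→B: 27.4 km  (cumulative 27.4 km)
B→C: 78.2 km  (cumulative 105.5 km)
C→D: 86.3 km  (cumulative 191.8 km)
D→E: 76.4 km  (cumulative 268.2 km)
Total route length ≈ 268 km.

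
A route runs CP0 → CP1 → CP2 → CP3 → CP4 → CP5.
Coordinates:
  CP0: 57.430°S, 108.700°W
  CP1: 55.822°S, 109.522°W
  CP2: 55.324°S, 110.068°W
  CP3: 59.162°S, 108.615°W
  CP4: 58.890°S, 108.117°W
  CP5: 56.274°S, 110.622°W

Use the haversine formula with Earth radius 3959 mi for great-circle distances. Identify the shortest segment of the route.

CP3–CP4

Leg distances:
CP0→CP1: 115.4 mi
CP1→CP2: 40.5 mi
CP2→CP3: 270.7 mi
CP3→CP4: 25.8 mi
CP4→CP5: 203.2 mi
The shortest leg is CP3–CP4 at 25.8 mi.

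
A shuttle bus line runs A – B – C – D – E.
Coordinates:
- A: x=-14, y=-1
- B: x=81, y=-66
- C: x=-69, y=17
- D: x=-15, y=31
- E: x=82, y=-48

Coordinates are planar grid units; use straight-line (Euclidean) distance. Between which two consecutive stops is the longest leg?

B–C

Leg distances:
A→B: 115.1
B→C: 171.4
C→D: 55.8
D→E: 125.1
The longest leg is B–C at 171.4.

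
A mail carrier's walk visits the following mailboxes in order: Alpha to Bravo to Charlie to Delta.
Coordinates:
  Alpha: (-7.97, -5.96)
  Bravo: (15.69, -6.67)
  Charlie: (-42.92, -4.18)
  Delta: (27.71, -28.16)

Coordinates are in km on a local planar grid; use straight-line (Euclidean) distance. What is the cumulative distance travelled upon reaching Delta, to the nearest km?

157 km

Leg distances:
Alpha→Bravo: 23.7 km  (cumulative 23.7 km)
Bravo→Charlie: 58.7 km  (cumulative 82.3 km)
Charlie→Delta: 74.6 km  (cumulative 156.9 km)
Cumulative distance at Delta ≈ 157 km.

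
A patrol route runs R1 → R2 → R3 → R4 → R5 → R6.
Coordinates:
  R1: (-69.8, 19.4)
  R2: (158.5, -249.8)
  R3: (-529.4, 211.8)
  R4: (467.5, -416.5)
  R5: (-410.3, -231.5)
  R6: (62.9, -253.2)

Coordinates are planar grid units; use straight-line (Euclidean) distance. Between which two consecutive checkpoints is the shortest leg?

Leg distances:
R1→R2: 353.0
R2→R3: 828.4
R3→R4: 1178.4
R4→R5: 897.1
R5→R6: 473.7
The shortest leg is R1–R2 at 353.0.

R1–R2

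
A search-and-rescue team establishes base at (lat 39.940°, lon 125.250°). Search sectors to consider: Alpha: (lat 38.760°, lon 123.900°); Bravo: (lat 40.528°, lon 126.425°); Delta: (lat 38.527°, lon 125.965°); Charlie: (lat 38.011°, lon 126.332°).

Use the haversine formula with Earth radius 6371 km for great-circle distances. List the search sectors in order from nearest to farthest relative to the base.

Bravo, Delta, Alpha, Charlie

Distances from the base:
Bravo (lat 40.528°, lon 126.425°): 119.3 km
Delta (lat 38.527°, lon 125.965°): 168.8 km
Alpha (lat 38.760°, lon 123.900°): 175.2 km
Charlie (lat 38.011°, lon 126.332°): 234.0 km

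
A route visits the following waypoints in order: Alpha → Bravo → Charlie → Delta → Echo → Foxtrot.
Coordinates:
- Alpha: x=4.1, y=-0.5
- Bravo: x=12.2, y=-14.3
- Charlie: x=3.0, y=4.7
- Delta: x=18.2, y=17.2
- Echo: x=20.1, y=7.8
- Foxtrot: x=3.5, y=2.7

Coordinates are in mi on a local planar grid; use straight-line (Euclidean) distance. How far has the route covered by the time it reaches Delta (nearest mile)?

Leg distances:
Alpha→Bravo: 16.0 mi  (cumulative 16.0 mi)
Bravo→Charlie: 21.1 mi  (cumulative 37.1 mi)
Charlie→Delta: 19.7 mi  (cumulative 56.8 mi)
Cumulative distance at Delta ≈ 57 mi.

57 mi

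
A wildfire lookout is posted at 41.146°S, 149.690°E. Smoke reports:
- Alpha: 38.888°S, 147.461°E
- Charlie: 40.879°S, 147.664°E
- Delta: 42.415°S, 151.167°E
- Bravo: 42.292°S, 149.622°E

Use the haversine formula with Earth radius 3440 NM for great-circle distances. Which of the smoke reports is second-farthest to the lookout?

Delta

Distance to each, sorted:
Alpha: 169.9 NM
Delta: 100.9 NM
Charlie: 93.2 NM
Bravo: 68.9 NM
The second-farthest is Delta at 100.9 NM.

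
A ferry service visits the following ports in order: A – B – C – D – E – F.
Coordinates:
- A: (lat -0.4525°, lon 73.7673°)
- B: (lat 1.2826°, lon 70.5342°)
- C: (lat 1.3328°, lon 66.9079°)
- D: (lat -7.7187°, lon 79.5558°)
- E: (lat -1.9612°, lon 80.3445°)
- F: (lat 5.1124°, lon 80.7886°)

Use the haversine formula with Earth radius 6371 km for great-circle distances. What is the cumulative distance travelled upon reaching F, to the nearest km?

3972 km

Leg distances:
A→B: 408.0 km  (cumulative 408.0 km)
B→C: 403.2 km  (cumulative 811.1 km)
C→D: 1726.4 km  (cumulative 2537.6 km)
D→E: 646.1 km  (cumulative 3183.7 km)
E→F: 788.1 km  (cumulative 3971.8 km)
Cumulative distance at F ≈ 3972 km.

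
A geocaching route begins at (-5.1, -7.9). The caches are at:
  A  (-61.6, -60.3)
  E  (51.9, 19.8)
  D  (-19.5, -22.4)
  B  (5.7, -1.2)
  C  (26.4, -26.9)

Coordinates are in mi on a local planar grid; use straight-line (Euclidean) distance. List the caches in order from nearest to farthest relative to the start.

B, D, C, E, A

Distances from the start:
B (5.7, -1.2): 12.7 mi
D (-19.5, -22.4): 20.4 mi
C (26.4, -26.9): 36.8 mi
E (51.9, 19.8): 63.4 mi
A (-61.6, -60.3): 77.1 mi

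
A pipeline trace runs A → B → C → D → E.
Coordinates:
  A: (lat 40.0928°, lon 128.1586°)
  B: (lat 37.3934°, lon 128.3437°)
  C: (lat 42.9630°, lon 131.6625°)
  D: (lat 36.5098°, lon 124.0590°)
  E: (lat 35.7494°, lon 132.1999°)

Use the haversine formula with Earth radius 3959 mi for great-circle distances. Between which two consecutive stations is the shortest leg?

A–B

Leg distances:
A→B: 186.8 mi
B→C: 422.8 mi
C→D: 601.2 mi
D→E: 457.2 mi
The shortest leg is A–B at 186.8 mi.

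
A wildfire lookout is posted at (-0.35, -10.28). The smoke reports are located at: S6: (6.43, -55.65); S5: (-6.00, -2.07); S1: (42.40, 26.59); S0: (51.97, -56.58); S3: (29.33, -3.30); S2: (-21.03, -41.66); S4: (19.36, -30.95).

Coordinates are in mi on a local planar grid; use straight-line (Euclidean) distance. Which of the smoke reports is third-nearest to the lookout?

Distances from the lookout ((-0.35, -10.28)):
S5: 10.0 mi
S4: 28.6 mi
S3: 30.5 mi
S2: 37.6 mi
S6: 45.9 mi
S1: 56.5 mi
S0: 69.9 mi
The third-nearest is S3 at 30.5 mi.

S3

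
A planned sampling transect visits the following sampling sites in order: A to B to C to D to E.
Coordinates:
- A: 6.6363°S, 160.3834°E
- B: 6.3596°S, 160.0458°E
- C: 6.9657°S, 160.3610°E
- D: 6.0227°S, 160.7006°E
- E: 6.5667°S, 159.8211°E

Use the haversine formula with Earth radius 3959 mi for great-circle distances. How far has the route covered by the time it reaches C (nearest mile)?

77 mi

Leg distances:
A→B: 30.0 mi  (cumulative 30.0 mi)
B→C: 47.1 mi  (cumulative 77.2 mi)
Cumulative distance at C ≈ 77 mi.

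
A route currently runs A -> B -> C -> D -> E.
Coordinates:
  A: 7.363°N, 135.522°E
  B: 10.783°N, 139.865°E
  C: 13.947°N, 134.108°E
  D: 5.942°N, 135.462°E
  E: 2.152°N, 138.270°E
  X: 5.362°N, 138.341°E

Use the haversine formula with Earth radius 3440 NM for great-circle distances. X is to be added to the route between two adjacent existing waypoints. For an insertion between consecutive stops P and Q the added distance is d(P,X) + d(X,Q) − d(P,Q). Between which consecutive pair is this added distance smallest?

Added distance for inserting X between each consecutive pair:
A–B: 215.2 NM
B–C: 523.5 NM
C–D: 261.3 NM
D–E: 85.3 NM
Smallest added distance is 85.3 NM, inserting between D and E.

between D and E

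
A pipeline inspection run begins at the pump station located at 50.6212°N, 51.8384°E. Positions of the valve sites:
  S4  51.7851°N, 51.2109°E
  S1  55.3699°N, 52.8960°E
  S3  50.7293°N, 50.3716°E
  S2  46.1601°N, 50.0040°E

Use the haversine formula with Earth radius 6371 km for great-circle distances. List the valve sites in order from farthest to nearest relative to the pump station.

S1, S2, S4, S3

Distances from the pump station:
S1 55.3699°N, 52.8960°E: 532.7 km
S2 46.1601°N, 50.0040°E: 514.2 km
S4 51.7851°N, 51.2109°E: 136.6 km
S3 50.7293°N, 50.3716°E: 104.1 km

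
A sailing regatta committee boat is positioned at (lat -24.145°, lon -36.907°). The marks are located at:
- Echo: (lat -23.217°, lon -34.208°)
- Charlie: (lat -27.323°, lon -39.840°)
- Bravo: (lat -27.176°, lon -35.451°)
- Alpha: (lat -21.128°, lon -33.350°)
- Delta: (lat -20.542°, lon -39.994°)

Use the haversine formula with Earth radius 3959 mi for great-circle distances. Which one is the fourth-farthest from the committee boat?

Distance to each, sorted:
Delta: 317.6 mi
Alpha: 308.1 mi
Charlie: 285.5 mi
Bravo: 228.2 mi
Echo: 182.4 mi
The fourth-farthest is Bravo at 228.2 mi.

Bravo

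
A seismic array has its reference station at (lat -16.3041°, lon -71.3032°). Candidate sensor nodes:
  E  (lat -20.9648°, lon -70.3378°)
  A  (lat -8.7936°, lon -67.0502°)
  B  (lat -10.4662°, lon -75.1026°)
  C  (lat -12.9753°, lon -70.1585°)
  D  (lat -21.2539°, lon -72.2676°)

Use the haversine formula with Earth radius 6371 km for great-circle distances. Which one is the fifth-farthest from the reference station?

Distances from the reference station ((lat -16.3041°, lon -71.3032°)):
A: 954.0 km
B: 768.2 km
D: 559.7 km
E: 528.1 km
C: 390.1 km
The fifth-farthest is C at 390.1 km.

C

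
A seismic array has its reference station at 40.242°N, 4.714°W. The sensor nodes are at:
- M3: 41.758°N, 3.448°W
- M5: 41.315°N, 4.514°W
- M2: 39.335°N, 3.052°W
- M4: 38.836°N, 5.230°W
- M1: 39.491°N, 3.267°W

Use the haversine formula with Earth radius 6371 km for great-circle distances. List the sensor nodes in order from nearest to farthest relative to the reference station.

M5, M1, M4, M2, M3

Computing each great-circle distance from 40.242°N, 4.714°W:
M5 41.315°N, 4.514°W: 120.5 km
M1 39.491°N, 3.267°W: 149.1 km
M4 38.836°N, 5.230°W: 162.5 km
M2 39.335°N, 3.052°W: 174.2 km
M3 41.758°N, 3.448°W: 199.3 km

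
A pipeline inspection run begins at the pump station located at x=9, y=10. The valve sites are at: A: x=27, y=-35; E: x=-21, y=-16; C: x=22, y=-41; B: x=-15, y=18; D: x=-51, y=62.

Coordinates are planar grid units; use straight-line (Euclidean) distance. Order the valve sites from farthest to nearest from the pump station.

D, C, A, E, B

Distances from the pump station:
D x=-51, y=62: 79.4
C x=22, y=-41: 52.6
A x=27, y=-35: 48.5
E x=-21, y=-16: 39.7
B x=-15, y=18: 25.3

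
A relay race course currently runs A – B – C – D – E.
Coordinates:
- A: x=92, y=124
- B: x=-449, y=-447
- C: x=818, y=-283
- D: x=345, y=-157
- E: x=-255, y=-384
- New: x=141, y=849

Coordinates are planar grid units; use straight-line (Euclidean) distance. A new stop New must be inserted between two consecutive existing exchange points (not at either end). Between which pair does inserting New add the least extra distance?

between A and B

Added distance for inserting New between each consecutive pair:
A–B: 1364.0
B–C: 1465.4
C–D: 1856.0
D–E: 1680.0
Smallest added distance is 1364.0, inserting between A and B.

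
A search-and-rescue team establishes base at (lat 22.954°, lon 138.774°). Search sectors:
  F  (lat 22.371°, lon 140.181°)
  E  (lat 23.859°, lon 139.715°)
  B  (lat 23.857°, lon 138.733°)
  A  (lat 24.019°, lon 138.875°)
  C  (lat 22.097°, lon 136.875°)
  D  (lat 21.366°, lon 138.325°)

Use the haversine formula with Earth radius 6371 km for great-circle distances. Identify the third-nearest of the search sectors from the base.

Distances from the base ((lat 22.954°, lon 138.774°)):
B: 100.5 km
A: 118.9 km
E: 139.1 km
F: 158.3 km
D: 182.5 km
C: 217.1 km
The third-nearest is E at 139.1 km.

E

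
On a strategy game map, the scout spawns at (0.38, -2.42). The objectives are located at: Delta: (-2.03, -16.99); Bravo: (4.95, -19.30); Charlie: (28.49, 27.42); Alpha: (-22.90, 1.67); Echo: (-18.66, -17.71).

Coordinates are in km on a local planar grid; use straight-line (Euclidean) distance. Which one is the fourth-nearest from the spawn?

Echo

Distance to each, sorted:
Delta: 14.8 km
Bravo: 17.5 km
Alpha: 23.6 km
Echo: 24.4 km
Charlie: 41.0 km
The fourth-nearest is Echo at 24.4 km.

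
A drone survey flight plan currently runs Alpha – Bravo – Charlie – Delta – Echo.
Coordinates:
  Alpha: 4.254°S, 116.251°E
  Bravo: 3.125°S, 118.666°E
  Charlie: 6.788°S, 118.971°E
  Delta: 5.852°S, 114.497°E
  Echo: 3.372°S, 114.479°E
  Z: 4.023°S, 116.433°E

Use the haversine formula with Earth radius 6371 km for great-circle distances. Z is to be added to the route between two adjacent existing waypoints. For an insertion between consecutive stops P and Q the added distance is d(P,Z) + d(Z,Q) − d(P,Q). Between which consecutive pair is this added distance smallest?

between Alpha and Bravo

Added distance for inserting Z between each consecutive pair:
Alpha–Bravo: 3.9 km
Bravo–Charlie: 274.9 km
Charlie–Delta: 206.7 km
Delta–Echo: 248.4 km
Smallest added distance is 3.9 km, inserting between Alpha and Bravo.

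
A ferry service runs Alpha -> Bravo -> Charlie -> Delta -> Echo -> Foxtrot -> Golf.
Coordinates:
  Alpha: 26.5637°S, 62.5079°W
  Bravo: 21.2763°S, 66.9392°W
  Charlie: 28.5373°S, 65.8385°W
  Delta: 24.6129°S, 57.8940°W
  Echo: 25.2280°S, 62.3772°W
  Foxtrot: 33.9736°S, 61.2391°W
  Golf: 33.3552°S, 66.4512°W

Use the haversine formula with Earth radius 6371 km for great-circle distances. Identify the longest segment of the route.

Leg distances:
Alpha→Bravo: 740.5 km
Bravo→Charlie: 815.0 km
Charlie→Delta: 902.2 km
Delta→Echo: 457.2 km
Echo→Foxtrot: 978.6 km
Foxtrot→Golf: 487.2 km
The longest leg is Echo–Foxtrot at 978.6 km.

Echo–Foxtrot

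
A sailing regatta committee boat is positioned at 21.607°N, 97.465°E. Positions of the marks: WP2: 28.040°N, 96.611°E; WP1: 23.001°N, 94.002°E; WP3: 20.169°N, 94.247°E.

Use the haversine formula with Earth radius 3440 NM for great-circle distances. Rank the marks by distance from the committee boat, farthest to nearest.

Computing each great-circle distance from 21.607°N, 97.465°E:
WP2 28.040°N, 96.611°E: 389.0 NM
WP1 23.001°N, 94.002°E: 209.8 NM
WP3 20.169°N, 94.247°E: 200.1 NM

WP2, WP1, WP3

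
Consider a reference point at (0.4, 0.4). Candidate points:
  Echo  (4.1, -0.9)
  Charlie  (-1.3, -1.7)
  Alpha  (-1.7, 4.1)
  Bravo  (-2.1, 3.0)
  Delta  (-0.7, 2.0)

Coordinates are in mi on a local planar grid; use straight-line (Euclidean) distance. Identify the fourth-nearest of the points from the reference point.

Distances from the reference point ((0.4, 0.4)):
Delta: 1.9 mi
Charlie: 2.7 mi
Bravo: 3.6 mi
Echo: 3.9 mi
Alpha: 4.3 mi
The fourth-nearest is Echo at 3.9 mi.

Echo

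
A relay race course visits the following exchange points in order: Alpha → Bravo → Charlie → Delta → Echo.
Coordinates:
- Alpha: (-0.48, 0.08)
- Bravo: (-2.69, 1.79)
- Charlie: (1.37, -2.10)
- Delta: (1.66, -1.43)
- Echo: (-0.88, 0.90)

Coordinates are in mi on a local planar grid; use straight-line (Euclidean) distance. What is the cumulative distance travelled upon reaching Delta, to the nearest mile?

9 mi

Leg distances:
Alpha→Bravo: 2.8 mi  (cumulative 2.8 mi)
Bravo→Charlie: 5.6 mi  (cumulative 8.4 mi)
Charlie→Delta: 0.7 mi  (cumulative 9.1 mi)
Cumulative distance at Delta ≈ 9 mi.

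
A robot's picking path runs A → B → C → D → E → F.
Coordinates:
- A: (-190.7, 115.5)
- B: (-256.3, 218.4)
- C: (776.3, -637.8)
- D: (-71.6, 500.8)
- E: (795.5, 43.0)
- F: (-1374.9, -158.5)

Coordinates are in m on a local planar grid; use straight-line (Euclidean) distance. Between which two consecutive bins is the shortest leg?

Leg distances:
A→B: 122.0 m
B→C: 1341.4 m
C→D: 1419.6 m
D→E: 980.5 m
E→F: 2179.7 m
The shortest leg is A–B at 122.0 m.

A–B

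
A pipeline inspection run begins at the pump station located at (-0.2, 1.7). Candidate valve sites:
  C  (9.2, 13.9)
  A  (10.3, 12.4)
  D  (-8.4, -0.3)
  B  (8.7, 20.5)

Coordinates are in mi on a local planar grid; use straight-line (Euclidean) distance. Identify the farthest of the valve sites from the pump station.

B

Distances from the pump station ((-0.2, 1.7)):
B: 20.8 mi
C: 15.4 mi
A: 15.0 mi
D: 8.4 mi
The farthest is B at 20.8 mi.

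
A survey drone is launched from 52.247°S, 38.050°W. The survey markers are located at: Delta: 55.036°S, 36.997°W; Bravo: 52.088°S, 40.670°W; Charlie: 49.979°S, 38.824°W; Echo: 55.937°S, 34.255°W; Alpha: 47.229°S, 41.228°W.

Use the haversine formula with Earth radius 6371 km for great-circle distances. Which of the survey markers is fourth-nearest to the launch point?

Distance to each, sorted:
Bravo: 179.6 km
Charlie: 257.9 km
Delta: 317.8 km
Echo: 479.0 km
Alpha: 602.8 km
The fourth-nearest is Echo at 479.0 km.

Echo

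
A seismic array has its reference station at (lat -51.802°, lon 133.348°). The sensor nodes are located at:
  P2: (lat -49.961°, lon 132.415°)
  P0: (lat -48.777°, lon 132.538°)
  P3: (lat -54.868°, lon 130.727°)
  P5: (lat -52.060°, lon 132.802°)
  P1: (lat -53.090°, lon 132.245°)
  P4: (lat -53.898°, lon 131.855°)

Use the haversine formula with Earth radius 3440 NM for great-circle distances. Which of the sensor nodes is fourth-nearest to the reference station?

P4

Distances from the reference station ((lat -51.802°, lon 133.348°)):
P5: 25.5 NM
P1: 87.2 NM
P2: 116.0 NM
P4: 137.0 NM
P0: 184.3 NM
P3: 206.6 NM
The fourth-nearest is P4 at 137.0 NM.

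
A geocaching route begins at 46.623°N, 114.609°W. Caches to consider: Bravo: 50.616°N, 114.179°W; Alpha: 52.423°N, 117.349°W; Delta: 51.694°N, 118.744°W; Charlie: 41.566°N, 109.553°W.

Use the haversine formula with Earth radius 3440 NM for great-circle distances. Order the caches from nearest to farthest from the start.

Distances from the start:
Bravo 50.616°N, 114.179°W: 240.3 NM
Delta 51.694°N, 118.744°W: 344.9 NM
Alpha 52.423°N, 117.349°W: 364.2 NM
Charlie 41.566°N, 109.553°W: 373.6 NM

Bravo, Delta, Alpha, Charlie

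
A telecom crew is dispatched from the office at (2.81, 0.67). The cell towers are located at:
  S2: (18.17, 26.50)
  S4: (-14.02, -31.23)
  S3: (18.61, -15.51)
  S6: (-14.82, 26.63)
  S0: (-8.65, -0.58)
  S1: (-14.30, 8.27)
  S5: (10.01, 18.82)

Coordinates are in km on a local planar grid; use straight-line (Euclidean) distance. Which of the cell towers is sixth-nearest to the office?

Distances from the office ((2.81, 0.67)):
S0: 11.5 km
S1: 18.7 km
S5: 19.5 km
S3: 22.6 km
S2: 30.1 km
S6: 31.4 km
S4: 36.1 km
The sixth-nearest is S6 at 31.4 km.

S6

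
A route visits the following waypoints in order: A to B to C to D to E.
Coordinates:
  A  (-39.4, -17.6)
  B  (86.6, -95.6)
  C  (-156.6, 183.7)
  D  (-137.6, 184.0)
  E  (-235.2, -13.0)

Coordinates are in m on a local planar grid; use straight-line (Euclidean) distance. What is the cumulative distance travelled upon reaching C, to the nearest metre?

519 m

Leg distances:
A→B: 148.2 m  (cumulative 148.2 m)
B→C: 370.3 m  (cumulative 518.5 m)
Cumulative distance at C ≈ 519 m.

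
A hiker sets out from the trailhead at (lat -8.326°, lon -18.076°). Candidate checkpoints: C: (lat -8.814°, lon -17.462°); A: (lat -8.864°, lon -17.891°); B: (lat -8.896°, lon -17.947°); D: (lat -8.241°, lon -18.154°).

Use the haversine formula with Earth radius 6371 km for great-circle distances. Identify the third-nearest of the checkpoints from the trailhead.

Distance to each, sorted:
D: 12.8 km
A: 63.2 km
B: 64.9 km
C: 86.6 km
The third-nearest is B at 64.9 km.

B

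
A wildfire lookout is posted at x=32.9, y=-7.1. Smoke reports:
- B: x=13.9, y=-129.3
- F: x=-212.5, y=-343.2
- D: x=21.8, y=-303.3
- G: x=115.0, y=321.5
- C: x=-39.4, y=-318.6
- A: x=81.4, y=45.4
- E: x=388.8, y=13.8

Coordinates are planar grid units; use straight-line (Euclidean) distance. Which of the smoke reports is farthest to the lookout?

Distance to each, sorted:
F: 416.2
E: 356.5
G: 338.7
C: 319.8
D: 296.4
B: 123.7
A: 71.5
The farthest is F at 416.2.

F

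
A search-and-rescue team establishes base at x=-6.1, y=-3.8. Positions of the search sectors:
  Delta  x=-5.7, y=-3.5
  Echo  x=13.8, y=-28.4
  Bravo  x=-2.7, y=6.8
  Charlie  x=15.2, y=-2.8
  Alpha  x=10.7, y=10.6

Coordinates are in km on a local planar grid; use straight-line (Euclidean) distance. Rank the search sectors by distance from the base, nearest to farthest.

Distance from the base at x=-6.1, y=-3.8 to each:
Delta x=-5.7, y=-3.5: 0.5 km
Bravo x=-2.7, y=6.8: 11.1 km
Charlie x=15.2, y=-2.8: 21.3 km
Alpha x=10.7, y=10.6: 22.1 km
Echo x=13.8, y=-28.4: 31.6 km

Delta, Bravo, Charlie, Alpha, Echo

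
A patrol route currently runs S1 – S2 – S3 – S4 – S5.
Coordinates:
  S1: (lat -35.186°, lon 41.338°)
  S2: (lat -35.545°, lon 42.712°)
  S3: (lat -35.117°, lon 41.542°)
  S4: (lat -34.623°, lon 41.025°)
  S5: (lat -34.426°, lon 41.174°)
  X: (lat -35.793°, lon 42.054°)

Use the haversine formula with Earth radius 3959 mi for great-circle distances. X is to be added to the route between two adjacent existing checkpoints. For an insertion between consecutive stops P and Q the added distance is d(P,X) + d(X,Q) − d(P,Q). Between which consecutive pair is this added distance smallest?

Added distance for inserting X between each consecutive pair:
S1–S2: 17.6 mi
S2–S3: 23.3 mi
S3–S4: 109.4 mi
S4–S5: 190.3 mi
Smallest added distance is 17.6 mi, inserting between S1 and S2.

between S1 and S2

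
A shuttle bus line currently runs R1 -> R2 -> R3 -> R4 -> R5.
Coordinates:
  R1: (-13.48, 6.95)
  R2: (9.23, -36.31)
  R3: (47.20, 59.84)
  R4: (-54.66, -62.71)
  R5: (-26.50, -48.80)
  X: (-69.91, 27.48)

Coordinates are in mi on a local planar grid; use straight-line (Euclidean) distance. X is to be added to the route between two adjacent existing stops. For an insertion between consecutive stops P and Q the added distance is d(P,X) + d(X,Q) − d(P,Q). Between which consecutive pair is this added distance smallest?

between R3 and R4

Added distance for inserting X between each consecutive pair:
R1–R2: 112.8 mi
R2–R3: 119.8 mi
R3–R4: 53.6 mi
R4–R5: 147.8 mi
Smallest added distance is 53.6 mi, inserting between R3 and R4.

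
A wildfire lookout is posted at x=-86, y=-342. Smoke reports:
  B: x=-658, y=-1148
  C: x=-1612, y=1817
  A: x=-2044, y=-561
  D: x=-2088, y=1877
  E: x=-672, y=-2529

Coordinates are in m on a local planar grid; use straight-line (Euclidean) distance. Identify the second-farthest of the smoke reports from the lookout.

C

Distances from the lookout (x=-86, y=-342):
D: 2988.6 m
C: 2643.9 m
E: 2264.1 m
A: 1970.2 m
B: 988.3 m
The second-farthest is C at 2643.9 m.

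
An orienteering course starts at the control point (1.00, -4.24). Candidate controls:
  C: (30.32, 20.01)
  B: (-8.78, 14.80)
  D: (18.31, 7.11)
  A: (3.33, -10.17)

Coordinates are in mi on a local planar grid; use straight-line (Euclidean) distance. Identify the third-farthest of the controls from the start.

D

Distances from the start ((1.00, -4.24)):
C: 38.0 mi
B: 21.4 mi
D: 20.7 mi
A: 6.4 mi
The third-farthest is D at 20.7 mi.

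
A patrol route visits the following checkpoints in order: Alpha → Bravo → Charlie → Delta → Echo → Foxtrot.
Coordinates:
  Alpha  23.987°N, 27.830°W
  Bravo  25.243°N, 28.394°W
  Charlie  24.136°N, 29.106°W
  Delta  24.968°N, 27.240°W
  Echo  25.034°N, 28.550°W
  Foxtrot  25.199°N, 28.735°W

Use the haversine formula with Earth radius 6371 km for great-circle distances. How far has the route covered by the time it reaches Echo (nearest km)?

636 km

Leg distances:
Alpha→Bravo: 150.8 km  (cumulative 150.8 km)
Bravo→Charlie: 142.6 km  (cumulative 293.4 km)
Charlie→Delta: 210.2 km  (cumulative 503.6 km)
Delta→Echo: 132.2 km  (cumulative 635.8 km)
Cumulative distance at Echo ≈ 636 km.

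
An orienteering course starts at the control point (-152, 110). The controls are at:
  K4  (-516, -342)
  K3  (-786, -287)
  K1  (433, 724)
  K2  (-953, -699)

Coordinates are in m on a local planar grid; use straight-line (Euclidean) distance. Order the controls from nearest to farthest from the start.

K4, K3, K1, K2

Computing each straight-line distance from (-152, 110):
K4 (-516, -342): 580.3 m
K3 (-786, -287): 748.0 m
K1 (433, 724): 848.1 m
K2 (-953, -699): 1138.5 m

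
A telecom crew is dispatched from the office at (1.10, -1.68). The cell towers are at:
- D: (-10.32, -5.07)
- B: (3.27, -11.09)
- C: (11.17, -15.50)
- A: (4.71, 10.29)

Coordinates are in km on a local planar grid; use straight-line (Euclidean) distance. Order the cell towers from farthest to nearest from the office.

Distances from the office:
C (11.17, -15.50): 17.1 km
A (4.71, 10.29): 12.5 km
D (-10.32, -5.07): 11.9 km
B (3.27, -11.09): 9.7 km

C, A, D, B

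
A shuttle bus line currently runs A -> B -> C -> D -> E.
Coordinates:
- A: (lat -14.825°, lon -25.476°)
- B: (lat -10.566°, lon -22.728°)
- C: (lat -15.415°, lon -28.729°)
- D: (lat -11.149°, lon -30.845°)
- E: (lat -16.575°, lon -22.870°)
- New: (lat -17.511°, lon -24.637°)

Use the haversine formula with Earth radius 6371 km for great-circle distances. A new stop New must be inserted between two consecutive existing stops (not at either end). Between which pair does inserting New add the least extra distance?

between D and E

Added distance for inserting New between each consecutive pair:
A–B: 551.5 km
B–C: 449.4 km
C–D: 941.2 km
D–E: 137.0 km
Smallest added distance is 137.0 km, inserting between D and E.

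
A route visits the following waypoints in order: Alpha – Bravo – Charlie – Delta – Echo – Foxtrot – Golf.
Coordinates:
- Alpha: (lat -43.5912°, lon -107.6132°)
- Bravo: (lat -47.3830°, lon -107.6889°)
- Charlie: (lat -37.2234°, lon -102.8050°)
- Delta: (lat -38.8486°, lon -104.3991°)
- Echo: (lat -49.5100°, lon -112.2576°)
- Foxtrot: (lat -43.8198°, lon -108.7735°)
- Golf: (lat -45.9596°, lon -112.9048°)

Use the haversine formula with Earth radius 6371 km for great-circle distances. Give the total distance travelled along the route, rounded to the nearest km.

4277 km

Leg distances:
Alpha→Bravo: 421.7 km  (cumulative 421.7 km)
Bravo→Charlie: 1198.3 km  (cumulative 1620.0 km)
Charlie→Delta: 228.4 km  (cumulative 1848.4 km)
Delta→Echo: 1339.2 km  (cumulative 3187.6 km)
Echo→Foxtrot: 686.1 km  (cumulative 3873.7 km)
Foxtrot→Golf: 403.1 km  (cumulative 4276.7 km)
Total route length ≈ 4277 km.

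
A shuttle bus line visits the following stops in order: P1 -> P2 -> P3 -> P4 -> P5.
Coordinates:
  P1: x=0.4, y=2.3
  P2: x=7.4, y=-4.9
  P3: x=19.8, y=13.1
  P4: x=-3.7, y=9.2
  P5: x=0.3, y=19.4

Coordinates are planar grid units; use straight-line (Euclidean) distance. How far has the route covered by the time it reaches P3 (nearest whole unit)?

32

Leg distances:
P1→P2: 10.0  (cumulative 10.0)
P2→P3: 21.9  (cumulative 31.9)
Cumulative distance at P3 ≈ 32.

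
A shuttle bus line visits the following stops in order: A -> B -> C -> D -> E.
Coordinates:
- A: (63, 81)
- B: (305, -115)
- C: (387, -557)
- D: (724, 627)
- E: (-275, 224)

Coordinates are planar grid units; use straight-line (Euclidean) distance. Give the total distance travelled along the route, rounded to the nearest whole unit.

3069

Leg distances:
A→B: 311.4  (cumulative 311.4)
B→C: 449.5  (cumulative 761.0)
C→D: 1231.0  (cumulative 1992.0)
D→E: 1077.2  (cumulative 3069.2)
Total route length ≈ 3069.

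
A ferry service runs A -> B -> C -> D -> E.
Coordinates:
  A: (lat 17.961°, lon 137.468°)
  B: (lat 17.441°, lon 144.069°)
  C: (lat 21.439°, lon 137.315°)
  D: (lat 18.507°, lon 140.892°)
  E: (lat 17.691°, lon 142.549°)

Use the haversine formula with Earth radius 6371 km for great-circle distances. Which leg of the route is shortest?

D–E

Leg distances:
A→B: 701.6 km
B→C: 836.0 km
C→D: 496.0 km
D→E: 197.2 km
The shortest leg is D–E at 197.2 km.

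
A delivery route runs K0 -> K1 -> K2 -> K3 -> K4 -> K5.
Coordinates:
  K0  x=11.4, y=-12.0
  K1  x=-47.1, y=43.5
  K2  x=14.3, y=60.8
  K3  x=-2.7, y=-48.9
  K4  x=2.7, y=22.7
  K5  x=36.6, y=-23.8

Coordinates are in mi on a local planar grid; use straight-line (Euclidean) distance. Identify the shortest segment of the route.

Leg distances:
K0→K1: 80.6 mi
K1→K2: 63.8 mi
K2→K3: 111.0 mi
K3→K4: 71.8 mi
K4→K5: 57.5 mi
The shortest leg is K4–K5 at 57.5 mi.

K4–K5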